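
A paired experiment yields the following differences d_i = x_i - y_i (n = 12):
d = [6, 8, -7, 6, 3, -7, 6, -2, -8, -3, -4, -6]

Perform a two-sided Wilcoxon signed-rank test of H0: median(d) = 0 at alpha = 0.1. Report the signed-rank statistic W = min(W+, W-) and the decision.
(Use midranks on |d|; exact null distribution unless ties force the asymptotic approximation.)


Step 1: Drop any zero differences (none here) and take |d_i|.
|d| = [6, 8, 7, 6, 3, 7, 6, 2, 8, 3, 4, 6]
Step 2: Midrank |d_i| (ties get averaged ranks).
ranks: |6|->6.5, |8|->11.5, |7|->9.5, |6|->6.5, |3|->2.5, |7|->9.5, |6|->6.5, |2|->1, |8|->11.5, |3|->2.5, |4|->4, |6|->6.5
Step 3: Attach original signs; sum ranks with positive sign and with negative sign.
W+ = 6.5 + 11.5 + 6.5 + 2.5 + 6.5 = 33.5
W- = 9.5 + 9.5 + 1 + 11.5 + 2.5 + 4 + 6.5 = 44.5
(Check: W+ + W- = 78 should equal n(n+1)/2 = 78.)
Step 4: Test statistic W = min(W+, W-) = 33.5.
Step 5: Ties in |d|, so use the tie-corrected normal approximation.
        E[W] = n(n+1)/4 = 12*13/4 = 39.
        Tie groups: |d|=3 (t=2), |d|=6 (t=4), |d|=7 (t=2), |d|=8 (t=2); sum(t^3 - t) = 78.
        Var[W] = n(n+1)(2n+1)/24 - sum(t^3-t)/48 = 3900/24 - 78/48 = 160.875.
        z = (W - E[W]) / sqrt(Var[W]) = (33.5 - 39) / 12.6837 = -0.4336.
        Two-sided p = 2*Phi(z) = 0.664558.
Step 6: alpha = 0.1. fail to reject H0.

W+ = 33.5, W- = 44.5, W = min = 33.5, p = 0.664558, fail to reject H0.


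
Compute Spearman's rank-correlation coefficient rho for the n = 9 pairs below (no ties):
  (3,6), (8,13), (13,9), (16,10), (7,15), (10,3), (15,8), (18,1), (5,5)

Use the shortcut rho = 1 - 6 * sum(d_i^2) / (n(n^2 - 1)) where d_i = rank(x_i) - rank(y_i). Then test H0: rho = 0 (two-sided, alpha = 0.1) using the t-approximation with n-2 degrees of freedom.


Step 1: Rank x and y separately (midranks; no ties here).
rank(x): 3->1, 8->4, 13->6, 16->8, 7->3, 10->5, 15->7, 18->9, 5->2
rank(y): 6->4, 13->8, 9->6, 10->7, 15->9, 3->2, 8->5, 1->1, 5->3
Step 2: d_i = R_x(i) - R_y(i); compute d_i^2.
  (1-4)^2=9, (4-8)^2=16, (6-6)^2=0, (8-7)^2=1, (3-9)^2=36, (5-2)^2=9, (7-5)^2=4, (9-1)^2=64, (2-3)^2=1
sum(d^2) = 140.
Step 3: rho = 1 - 6*140 / (9*(9^2 - 1)) = 1 - 840/720 = -0.166667.
Step 4: Under H0, t = rho * sqrt((n-2)/(1-rho^2)) = -0.4472 ~ t(7).
Step 5: Two-sided p-value from the t-distribution with 7 df = 0.668231.
Step 6: alpha = 0.1. fail to reject H0.

rho = -0.1667, p = 0.668231, fail to reject H0 at alpha = 0.1.


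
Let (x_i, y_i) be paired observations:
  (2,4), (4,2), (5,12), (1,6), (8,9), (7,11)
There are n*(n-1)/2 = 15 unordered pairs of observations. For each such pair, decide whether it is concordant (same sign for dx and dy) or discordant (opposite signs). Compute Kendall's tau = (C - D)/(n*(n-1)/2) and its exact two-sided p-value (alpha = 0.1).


Step 1: Enumerate the 15 unordered pairs (i,j) with i<j and classify each by sign(x_j-x_i) * sign(y_j-y_i).
  (1,2):dx=+2,dy=-2->D; (1,3):dx=+3,dy=+8->C; (1,4):dx=-1,dy=+2->D; (1,5):dx=+6,dy=+5->C
  (1,6):dx=+5,dy=+7->C; (2,3):dx=+1,dy=+10->C; (2,4):dx=-3,dy=+4->D; (2,5):dx=+4,dy=+7->C
  (2,6):dx=+3,dy=+9->C; (3,4):dx=-4,dy=-6->C; (3,5):dx=+3,dy=-3->D; (3,6):dx=+2,dy=-1->D
  (4,5):dx=+7,dy=+3->C; (4,6):dx=+6,dy=+5->C; (5,6):dx=-1,dy=+2->D
Step 2: C = 9, D = 6, total pairs = 15.
Step 3: tau = (C - D)/(n(n-1)/2) = (9 - 6)/15 = 0.200000.
Step 4: Exact two-sided p-value (enumerate n! = 720 permutations of y under H0): p = 0.719444.
Step 5: alpha = 0.1. fail to reject H0.

tau_b = 0.2000 (C=9, D=6), p = 0.719444, fail to reject H0.


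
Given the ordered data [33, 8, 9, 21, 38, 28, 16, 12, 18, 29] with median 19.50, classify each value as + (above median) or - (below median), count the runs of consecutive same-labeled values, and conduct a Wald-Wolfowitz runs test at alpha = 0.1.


Step 1: Compute median = 19.50; label A = above, B = below.
Labels in order: ABBAAABBBA  (n_A = 5, n_B = 5)
Step 2: Count runs R = 5.
Step 3: Under H0 (random ordering), E[R] = 2*n_A*n_B/(n_A+n_B) + 1 = 2*5*5/10 + 1 = 6.0000.
        Var[R] = 2*n_A*n_B*(2*n_A*n_B - n_A - n_B) / ((n_A+n_B)^2 * (n_A+n_B-1)) = 2000/900 = 2.2222.
        SD[R] = 1.4907.
Step 4: Continuity-corrected z = (R + 0.5 - E[R]) / SD[R] = (5 + 0.5 - 6.0000) / 1.4907 = -0.3354.
Step 5: Two-sided p-value via normal approximation = 2*(1 - Phi(|z|)) = 0.737316.
Step 6: alpha = 0.1. fail to reject H0.

R = 5, z = -0.3354, p = 0.737316, fail to reject H0.


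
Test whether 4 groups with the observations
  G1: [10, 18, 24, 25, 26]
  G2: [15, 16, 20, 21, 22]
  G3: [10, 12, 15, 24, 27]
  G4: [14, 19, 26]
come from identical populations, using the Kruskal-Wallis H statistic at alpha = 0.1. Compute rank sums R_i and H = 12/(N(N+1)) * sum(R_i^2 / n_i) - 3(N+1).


Step 1: Combine all N = 18 observations and assign midranks.
sorted (value, group, rank): (10,G1,1.5), (10,G3,1.5), (12,G3,3), (14,G4,4), (15,G2,5.5), (15,G3,5.5), (16,G2,7), (18,G1,8), (19,G4,9), (20,G2,10), (21,G2,11), (22,G2,12), (24,G1,13.5), (24,G3,13.5), (25,G1,15), (26,G1,16.5), (26,G4,16.5), (27,G3,18)
Step 2: Sum ranks within each group.
R_1 = 54.5 (n_1 = 5)
R_2 = 45.5 (n_2 = 5)
R_3 = 41.5 (n_3 = 5)
R_4 = 29.5 (n_4 = 3)
Step 3: H = 12/(N(N+1)) * sum(R_i^2/n_i) - 3(N+1)
     = 12/(18*19) * (54.5^2/5 + 45.5^2/5 + 41.5^2/5 + 29.5^2/3) - 3*19
     = 0.035088 * 1642.63 - 57
     = 0.636257.
Step 4: Ties present; correction factor C = 1 - 24/(18^3 - 18) = 0.995872. Corrected H = 0.636257 / 0.995872 = 0.638895.
Step 5: Under H0, H ~ chi^2(3); p-value = 0.887473.
Step 6: alpha = 0.1. fail to reject H0.

H = 0.6389, df = 3, p = 0.887473, fail to reject H0.


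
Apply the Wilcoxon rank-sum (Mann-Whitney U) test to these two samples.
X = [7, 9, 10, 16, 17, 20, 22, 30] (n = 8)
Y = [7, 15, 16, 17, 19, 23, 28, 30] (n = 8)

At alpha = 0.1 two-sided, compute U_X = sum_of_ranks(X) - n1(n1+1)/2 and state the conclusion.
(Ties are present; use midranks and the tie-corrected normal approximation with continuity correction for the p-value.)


Step 1: Combine and sort all 16 observations; assign midranks.
sorted (value, group): (7,X), (7,Y), (9,X), (10,X), (15,Y), (16,X), (16,Y), (17,X), (17,Y), (19,Y), (20,X), (22,X), (23,Y), (28,Y), (30,X), (30,Y)
ranks: 7->1.5, 7->1.5, 9->3, 10->4, 15->5, 16->6.5, 16->6.5, 17->8.5, 17->8.5, 19->10, 20->11, 22->12, 23->13, 28->14, 30->15.5, 30->15.5
Step 2: Rank sum for X: R1 = 1.5 + 3 + 4 + 6.5 + 8.5 + 11 + 12 + 15.5 = 62.
Step 3: U_X = R1 - n1(n1+1)/2 = 62 - 8*9/2 = 62 - 36 = 26.
       U_Y = n1*n2 - U_X = 64 - 26 = 38.
Step 4: Ties are present, so use the tie-corrected normal approximation (with continuity correction) for the p-value.
Step 5: p-value = 0.562372; compare to alpha = 0.1. fail to reject H0.

U_X = 26, p = 0.562372, fail to reject H0 at alpha = 0.1.


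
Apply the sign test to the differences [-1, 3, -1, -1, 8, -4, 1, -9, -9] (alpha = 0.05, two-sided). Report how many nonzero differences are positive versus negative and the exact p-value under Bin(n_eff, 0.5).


Step 1: Discard zero differences. Original n = 9; n_eff = number of nonzero differences = 9.
Nonzero differences (with sign): -1, +3, -1, -1, +8, -4, +1, -9, -9
Step 2: Count signs: positive = 3, negative = 6.
Step 3: Under H0: P(positive) = 0.5, so the number of positives S ~ Bin(9, 0.5).
Step 4: Two-sided exact p-value = sum of Bin(9,0.5) probabilities at or below the observed probability = 0.507812.
Step 5: alpha = 0.05. fail to reject H0.

n_eff = 9, pos = 3, neg = 6, p = 0.507812, fail to reject H0.


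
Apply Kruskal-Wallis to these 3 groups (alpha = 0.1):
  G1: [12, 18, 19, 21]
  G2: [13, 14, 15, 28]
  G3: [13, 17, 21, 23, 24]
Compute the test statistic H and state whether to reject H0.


Step 1: Combine all N = 13 observations and assign midranks.
sorted (value, group, rank): (12,G1,1), (13,G2,2.5), (13,G3,2.5), (14,G2,4), (15,G2,5), (17,G3,6), (18,G1,7), (19,G1,8), (21,G1,9.5), (21,G3,9.5), (23,G3,11), (24,G3,12), (28,G2,13)
Step 2: Sum ranks within each group.
R_1 = 25.5 (n_1 = 4)
R_2 = 24.5 (n_2 = 4)
R_3 = 41 (n_3 = 5)
Step 3: H = 12/(N(N+1)) * sum(R_i^2/n_i) - 3(N+1)
     = 12/(13*14) * (25.5^2/4 + 24.5^2/4 + 41^2/5) - 3*14
     = 0.065934 * 648.825 - 42
     = 0.779670.
Step 4: Ties present; correction factor C = 1 - 12/(13^3 - 13) = 0.994505. Corrected H = 0.779670 / 0.994505 = 0.783978.
Step 5: Under H0, H ~ chi^2(2); p-value = 0.675712.
Step 6: alpha = 0.1. fail to reject H0.

H = 0.7840, df = 2, p = 0.675712, fail to reject H0.


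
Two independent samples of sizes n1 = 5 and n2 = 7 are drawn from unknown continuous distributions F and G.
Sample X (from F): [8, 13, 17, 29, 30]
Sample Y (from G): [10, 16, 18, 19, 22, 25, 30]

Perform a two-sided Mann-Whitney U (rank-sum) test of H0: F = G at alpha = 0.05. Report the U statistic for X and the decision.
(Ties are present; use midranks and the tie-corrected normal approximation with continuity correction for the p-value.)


Step 1: Combine and sort all 12 observations; assign midranks.
sorted (value, group): (8,X), (10,Y), (13,X), (16,Y), (17,X), (18,Y), (19,Y), (22,Y), (25,Y), (29,X), (30,X), (30,Y)
ranks: 8->1, 10->2, 13->3, 16->4, 17->5, 18->6, 19->7, 22->8, 25->9, 29->10, 30->11.5, 30->11.5
Step 2: Rank sum for X: R1 = 1 + 3 + 5 + 10 + 11.5 = 30.5.
Step 3: U_X = R1 - n1(n1+1)/2 = 30.5 - 5*6/2 = 30.5 - 15 = 15.5.
       U_Y = n1*n2 - U_X = 35 - 15.5 = 19.5.
Step 4: Ties are present, so use the tie-corrected normal approximation (with continuity correction) for the p-value.
Step 5: p-value = 0.807210; compare to alpha = 0.05. fail to reject H0.

U_X = 15.5, p = 0.807210, fail to reject H0 at alpha = 0.05.


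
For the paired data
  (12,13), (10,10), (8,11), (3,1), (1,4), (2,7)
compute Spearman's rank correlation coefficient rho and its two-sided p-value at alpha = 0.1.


Step 1: Rank x and y separately (midranks; no ties here).
rank(x): 12->6, 10->5, 8->4, 3->3, 1->1, 2->2
rank(y): 13->6, 10->4, 11->5, 1->1, 4->2, 7->3
Step 2: d_i = R_x(i) - R_y(i); compute d_i^2.
  (6-6)^2=0, (5-4)^2=1, (4-5)^2=1, (3-1)^2=4, (1-2)^2=1, (2-3)^2=1
sum(d^2) = 8.
Step 3: rho = 1 - 6*8 / (6*(6^2 - 1)) = 1 - 48/210 = 0.771429.
Step 4: Under H0, t = rho * sqrt((n-2)/(1-rho^2)) = 2.4247 ~ t(4).
Step 5: Two-sided p-value from the t-distribution with 4 df = 0.072397.
Step 6: alpha = 0.1. reject H0.

rho = 0.7714, p = 0.072397, reject H0 at alpha = 0.1.


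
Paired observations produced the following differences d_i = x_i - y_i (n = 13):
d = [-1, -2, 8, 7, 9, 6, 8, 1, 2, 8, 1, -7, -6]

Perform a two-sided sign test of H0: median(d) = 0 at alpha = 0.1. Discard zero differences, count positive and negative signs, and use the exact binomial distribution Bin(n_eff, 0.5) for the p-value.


Step 1: Discard zero differences. Original n = 13; n_eff = number of nonzero differences = 13.
Nonzero differences (with sign): -1, -2, +8, +7, +9, +6, +8, +1, +2, +8, +1, -7, -6
Step 2: Count signs: positive = 9, negative = 4.
Step 3: Under H0: P(positive) = 0.5, so the number of positives S ~ Bin(13, 0.5).
Step 4: Two-sided exact p-value = sum of Bin(13,0.5) probabilities at or below the observed probability = 0.266846.
Step 5: alpha = 0.1. fail to reject H0.

n_eff = 13, pos = 9, neg = 4, p = 0.266846, fail to reject H0.


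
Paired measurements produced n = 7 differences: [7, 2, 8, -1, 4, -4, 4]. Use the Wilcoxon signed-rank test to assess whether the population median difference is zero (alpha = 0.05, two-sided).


Step 1: Drop any zero differences (none here) and take |d_i|.
|d| = [7, 2, 8, 1, 4, 4, 4]
Step 2: Midrank |d_i| (ties get averaged ranks).
ranks: |7|->6, |2|->2, |8|->7, |1|->1, |4|->4, |4|->4, |4|->4
Step 3: Attach original signs; sum ranks with positive sign and with negative sign.
W+ = 6 + 2 + 7 + 4 + 4 = 23
W- = 1 + 4 = 5
(Check: W+ + W- = 28 should equal n(n+1)/2 = 28.)
Step 4: Test statistic W = min(W+, W-) = 5.
Step 5: Ties in |d|, so use the tie-corrected normal approximation.
        E[W] = n(n+1)/4 = 7*8/4 = 14.
        Tie groups: |d|=4 (t=3); sum(t^3 - t) = 24.
        Var[W] = n(n+1)(2n+1)/24 - sum(t^3-t)/48 = 840/24 - 24/48 = 34.5.
        z = (W - E[W]) / sqrt(Var[W]) = (5 - 14) / 5.8737 = -1.5323.
        Two-sided p = 2*Phi(z) = 0.125458.
Step 6: alpha = 0.05. fail to reject H0.

W+ = 23, W- = 5, W = min = 5, p = 0.125458, fail to reject H0.


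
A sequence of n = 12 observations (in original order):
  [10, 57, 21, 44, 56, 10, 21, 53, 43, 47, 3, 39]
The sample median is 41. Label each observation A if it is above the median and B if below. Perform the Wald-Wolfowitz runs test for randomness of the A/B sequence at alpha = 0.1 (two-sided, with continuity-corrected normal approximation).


Step 1: Compute median = 41; label A = above, B = below.
Labels in order: BABAABBAAABB  (n_A = 6, n_B = 6)
Step 2: Count runs R = 7.
Step 3: Under H0 (random ordering), E[R] = 2*n_A*n_B/(n_A+n_B) + 1 = 2*6*6/12 + 1 = 7.0000.
        Var[R] = 2*n_A*n_B*(2*n_A*n_B - n_A - n_B) / ((n_A+n_B)^2 * (n_A+n_B-1)) = 4320/1584 = 2.7273.
        SD[R] = 1.6514.
Step 4: R = E[R], so z = 0 with no continuity correction.
Step 5: Two-sided p-value via normal approximation = 2*(1 - Phi(|z|)) = 1.000000.
Step 6: alpha = 0.1. fail to reject H0.

R = 7, z = 0.0000, p = 1.000000, fail to reject H0.


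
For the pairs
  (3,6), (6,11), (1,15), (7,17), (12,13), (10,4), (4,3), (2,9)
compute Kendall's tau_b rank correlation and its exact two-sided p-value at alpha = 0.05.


Step 1: Enumerate the 28 unordered pairs (i,j) with i<j and classify each by sign(x_j-x_i) * sign(y_j-y_i).
  (1,2):dx=+3,dy=+5->C; (1,3):dx=-2,dy=+9->D; (1,4):dx=+4,dy=+11->C; (1,5):dx=+9,dy=+7->C
  (1,6):dx=+7,dy=-2->D; (1,7):dx=+1,dy=-3->D; (1,8):dx=-1,dy=+3->D; (2,3):dx=-5,dy=+4->D
  (2,4):dx=+1,dy=+6->C; (2,5):dx=+6,dy=+2->C; (2,6):dx=+4,dy=-7->D; (2,7):dx=-2,dy=-8->C
  (2,8):dx=-4,dy=-2->C; (3,4):dx=+6,dy=+2->C; (3,5):dx=+11,dy=-2->D; (3,6):dx=+9,dy=-11->D
  (3,7):dx=+3,dy=-12->D; (3,8):dx=+1,dy=-6->D; (4,5):dx=+5,dy=-4->D; (4,6):dx=+3,dy=-13->D
  (4,7):dx=-3,dy=-14->C; (4,8):dx=-5,dy=-8->C; (5,6):dx=-2,dy=-9->C; (5,7):dx=-8,dy=-10->C
  (5,8):dx=-10,dy=-4->C; (6,7):dx=-6,dy=-1->C; (6,8):dx=-8,dy=+5->D; (7,8):dx=-2,dy=+6->D
Step 2: C = 14, D = 14, total pairs = 28.
Step 3: tau = (C - D)/(n(n-1)/2) = (14 - 14)/28 = 0.000000.
Step 4: Exact two-sided p-value (enumerate n! = 40320 permutations of y under H0): p = 1.000000.
Step 5: alpha = 0.05. fail to reject H0.

tau_b = 0.0000 (C=14, D=14), p = 1.000000, fail to reject H0.


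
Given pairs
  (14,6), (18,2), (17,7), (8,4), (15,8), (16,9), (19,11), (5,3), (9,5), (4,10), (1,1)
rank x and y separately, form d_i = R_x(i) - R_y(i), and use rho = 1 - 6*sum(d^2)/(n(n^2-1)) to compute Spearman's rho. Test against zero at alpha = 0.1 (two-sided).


Step 1: Rank x and y separately (midranks; no ties here).
rank(x): 14->6, 18->10, 17->9, 8->4, 15->7, 16->8, 19->11, 5->3, 9->5, 4->2, 1->1
rank(y): 6->6, 2->2, 7->7, 4->4, 8->8, 9->9, 11->11, 3->3, 5->5, 10->10, 1->1
Step 2: d_i = R_x(i) - R_y(i); compute d_i^2.
  (6-6)^2=0, (10-2)^2=64, (9-7)^2=4, (4-4)^2=0, (7-8)^2=1, (8-9)^2=1, (11-11)^2=0, (3-3)^2=0, (5-5)^2=0, (2-10)^2=64, (1-1)^2=0
sum(d^2) = 134.
Step 3: rho = 1 - 6*134 / (11*(11^2 - 1)) = 1 - 804/1320 = 0.390909.
Step 4: Under H0, t = rho * sqrt((n-2)/(1-rho^2)) = 1.2741 ~ t(9).
Step 5: Two-sided p-value from the t-distribution with 9 df = 0.234540.
Step 6: alpha = 0.1. fail to reject H0.

rho = 0.3909, p = 0.234540, fail to reject H0 at alpha = 0.1.


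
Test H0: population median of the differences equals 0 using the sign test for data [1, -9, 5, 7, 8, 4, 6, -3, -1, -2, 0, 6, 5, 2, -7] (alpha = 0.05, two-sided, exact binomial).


Step 1: Discard zero differences. Original n = 15; n_eff = number of nonzero differences = 14.
Nonzero differences (with sign): +1, -9, +5, +7, +8, +4, +6, -3, -1, -2, +6, +5, +2, -7
Step 2: Count signs: positive = 9, negative = 5.
Step 3: Under H0: P(positive) = 0.5, so the number of positives S ~ Bin(14, 0.5).
Step 4: Two-sided exact p-value = sum of Bin(14,0.5) probabilities at or below the observed probability = 0.423950.
Step 5: alpha = 0.05. fail to reject H0.

n_eff = 14, pos = 9, neg = 5, p = 0.423950, fail to reject H0.


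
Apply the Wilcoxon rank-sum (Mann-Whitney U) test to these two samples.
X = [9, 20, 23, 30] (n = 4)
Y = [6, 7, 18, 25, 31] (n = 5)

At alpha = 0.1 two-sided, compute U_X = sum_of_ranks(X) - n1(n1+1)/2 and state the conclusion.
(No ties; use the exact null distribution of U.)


Step 1: Combine and sort all 9 observations; assign midranks.
sorted (value, group): (6,Y), (7,Y), (9,X), (18,Y), (20,X), (23,X), (25,Y), (30,X), (31,Y)
ranks: 6->1, 7->2, 9->3, 18->4, 20->5, 23->6, 25->7, 30->8, 31->9
Step 2: Rank sum for X: R1 = 3 + 5 + 6 + 8 = 22.
Step 3: U_X = R1 - n1(n1+1)/2 = 22 - 4*5/2 = 22 - 10 = 12.
       U_Y = n1*n2 - U_X = 20 - 12 = 8.
Step 4: No ties, so the exact null distribution of U (based on enumerating the C(9,4) = 126 equally likely rank assignments) gives the two-sided p-value.
Step 5: p-value = 0.730159; compare to alpha = 0.1. fail to reject H0.

U_X = 12, p = 0.730159, fail to reject H0 at alpha = 0.1.


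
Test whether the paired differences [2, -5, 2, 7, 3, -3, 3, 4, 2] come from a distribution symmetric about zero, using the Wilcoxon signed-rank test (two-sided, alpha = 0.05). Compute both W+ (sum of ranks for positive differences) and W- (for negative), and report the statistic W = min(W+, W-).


Step 1: Drop any zero differences (none here) and take |d_i|.
|d| = [2, 5, 2, 7, 3, 3, 3, 4, 2]
Step 2: Midrank |d_i| (ties get averaged ranks).
ranks: |2|->2, |5|->8, |2|->2, |7|->9, |3|->5, |3|->5, |3|->5, |4|->7, |2|->2
Step 3: Attach original signs; sum ranks with positive sign and with negative sign.
W+ = 2 + 2 + 9 + 5 + 5 + 7 + 2 = 32
W- = 8 + 5 = 13
(Check: W+ + W- = 45 should equal n(n+1)/2 = 45.)
Step 4: Test statistic W = min(W+, W-) = 13.
Step 5: Ties in |d|, so use the tie-corrected normal approximation.
        E[W] = n(n+1)/4 = 9*10/4 = 22.5.
        Tie groups: |d|=2 (t=3), |d|=3 (t=3); sum(t^3 - t) = 48.
        Var[W] = n(n+1)(2n+1)/24 - sum(t^3-t)/48 = 1710/24 - 48/48 = 70.25.
        z = (W - E[W]) / sqrt(Var[W]) = (13 - 22.5) / 8.3815 = -1.1334.
        Two-sided p = 2*Phi(z) = 0.257027.
Step 6: alpha = 0.05. fail to reject H0.

W+ = 32, W- = 13, W = min = 13, p = 0.257027, fail to reject H0.


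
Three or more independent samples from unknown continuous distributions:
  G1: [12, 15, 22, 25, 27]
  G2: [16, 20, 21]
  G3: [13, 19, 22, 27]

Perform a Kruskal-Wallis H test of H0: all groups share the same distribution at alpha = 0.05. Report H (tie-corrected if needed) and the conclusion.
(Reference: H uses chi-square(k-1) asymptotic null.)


Step 1: Combine all N = 12 observations and assign midranks.
sorted (value, group, rank): (12,G1,1), (13,G3,2), (15,G1,3), (16,G2,4), (19,G3,5), (20,G2,6), (21,G2,7), (22,G1,8.5), (22,G3,8.5), (25,G1,10), (27,G1,11.5), (27,G3,11.5)
Step 2: Sum ranks within each group.
R_1 = 34 (n_1 = 5)
R_2 = 17 (n_2 = 3)
R_3 = 27 (n_3 = 4)
Step 3: H = 12/(N(N+1)) * sum(R_i^2/n_i) - 3(N+1)
     = 12/(12*13) * (34^2/5 + 17^2/3 + 27^2/4) - 3*13
     = 0.076923 * 509.783 - 39
     = 0.214103.
Step 4: Ties present; correction factor C = 1 - 12/(12^3 - 12) = 0.993007. Corrected H = 0.214103 / 0.993007 = 0.215610.
Step 5: Under H0, H ~ chi^2(2); p-value = 0.897803.
Step 6: alpha = 0.05. fail to reject H0.

H = 0.2156, df = 2, p = 0.897803, fail to reject H0.


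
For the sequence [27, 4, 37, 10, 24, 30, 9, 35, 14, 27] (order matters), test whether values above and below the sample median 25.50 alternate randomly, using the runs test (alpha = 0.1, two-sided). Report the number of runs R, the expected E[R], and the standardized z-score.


Step 1: Compute median = 25.50; label A = above, B = below.
Labels in order: ABABBABABA  (n_A = 5, n_B = 5)
Step 2: Count runs R = 9.
Step 3: Under H0 (random ordering), E[R] = 2*n_A*n_B/(n_A+n_B) + 1 = 2*5*5/10 + 1 = 6.0000.
        Var[R] = 2*n_A*n_B*(2*n_A*n_B - n_A - n_B) / ((n_A+n_B)^2 * (n_A+n_B-1)) = 2000/900 = 2.2222.
        SD[R] = 1.4907.
Step 4: Continuity-corrected z = (R - 0.5 - E[R]) / SD[R] = (9 - 0.5 - 6.0000) / 1.4907 = 1.6771.
Step 5: Two-sided p-value via normal approximation = 2*(1 - Phi(|z|)) = 0.093533.
Step 6: alpha = 0.1. reject H0.

R = 9, z = 1.6771, p = 0.093533, reject H0.


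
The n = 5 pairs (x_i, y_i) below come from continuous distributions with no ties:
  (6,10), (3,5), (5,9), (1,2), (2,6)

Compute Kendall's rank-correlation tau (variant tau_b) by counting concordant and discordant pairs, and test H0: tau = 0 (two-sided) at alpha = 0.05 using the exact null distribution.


Step 1: Enumerate the 10 unordered pairs (i,j) with i<j and classify each by sign(x_j-x_i) * sign(y_j-y_i).
  (1,2):dx=-3,dy=-5->C; (1,3):dx=-1,dy=-1->C; (1,4):dx=-5,dy=-8->C; (1,5):dx=-4,dy=-4->C
  (2,3):dx=+2,dy=+4->C; (2,4):dx=-2,dy=-3->C; (2,5):dx=-1,dy=+1->D; (3,4):dx=-4,dy=-7->C
  (3,5):dx=-3,dy=-3->C; (4,5):dx=+1,dy=+4->C
Step 2: C = 9, D = 1, total pairs = 10.
Step 3: tau = (C - D)/(n(n-1)/2) = (9 - 1)/10 = 0.800000.
Step 4: Exact two-sided p-value (enumerate n! = 120 permutations of y under H0): p = 0.083333.
Step 5: alpha = 0.05. fail to reject H0.

tau_b = 0.8000 (C=9, D=1), p = 0.083333, fail to reject H0.


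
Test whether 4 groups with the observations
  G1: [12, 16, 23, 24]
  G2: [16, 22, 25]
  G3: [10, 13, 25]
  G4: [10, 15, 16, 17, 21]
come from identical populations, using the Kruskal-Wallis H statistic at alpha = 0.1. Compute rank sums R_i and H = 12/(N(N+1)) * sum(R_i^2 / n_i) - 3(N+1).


Step 1: Combine all N = 15 observations and assign midranks.
sorted (value, group, rank): (10,G3,1.5), (10,G4,1.5), (12,G1,3), (13,G3,4), (15,G4,5), (16,G1,7), (16,G2,7), (16,G4,7), (17,G4,9), (21,G4,10), (22,G2,11), (23,G1,12), (24,G1,13), (25,G2,14.5), (25,G3,14.5)
Step 2: Sum ranks within each group.
R_1 = 35 (n_1 = 4)
R_2 = 32.5 (n_2 = 3)
R_3 = 20 (n_3 = 3)
R_4 = 32.5 (n_4 = 5)
Step 3: H = 12/(N(N+1)) * sum(R_i^2/n_i) - 3(N+1)
     = 12/(15*16) * (35^2/4 + 32.5^2/3 + 20^2/3 + 32.5^2/5) - 3*16
     = 0.050000 * 1002.92 - 48
     = 2.145833.
Step 4: Ties present; correction factor C = 1 - 36/(15^3 - 15) = 0.989286. Corrected H = 2.145833 / 0.989286 = 2.169073.
Step 5: Under H0, H ~ chi^2(3); p-value = 0.538066.
Step 6: alpha = 0.1. fail to reject H0.

H = 2.1691, df = 3, p = 0.538066, fail to reject H0.


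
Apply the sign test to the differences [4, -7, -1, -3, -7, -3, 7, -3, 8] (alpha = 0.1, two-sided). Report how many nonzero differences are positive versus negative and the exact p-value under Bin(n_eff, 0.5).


Step 1: Discard zero differences. Original n = 9; n_eff = number of nonzero differences = 9.
Nonzero differences (with sign): +4, -7, -1, -3, -7, -3, +7, -3, +8
Step 2: Count signs: positive = 3, negative = 6.
Step 3: Under H0: P(positive) = 0.5, so the number of positives S ~ Bin(9, 0.5).
Step 4: Two-sided exact p-value = sum of Bin(9,0.5) probabilities at or below the observed probability = 0.507812.
Step 5: alpha = 0.1. fail to reject H0.

n_eff = 9, pos = 3, neg = 6, p = 0.507812, fail to reject H0.


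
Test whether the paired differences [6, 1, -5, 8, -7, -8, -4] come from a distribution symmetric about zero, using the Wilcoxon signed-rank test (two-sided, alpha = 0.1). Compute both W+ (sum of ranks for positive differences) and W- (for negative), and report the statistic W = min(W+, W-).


Step 1: Drop any zero differences (none here) and take |d_i|.
|d| = [6, 1, 5, 8, 7, 8, 4]
Step 2: Midrank |d_i| (ties get averaged ranks).
ranks: |6|->4, |1|->1, |5|->3, |8|->6.5, |7|->5, |8|->6.5, |4|->2
Step 3: Attach original signs; sum ranks with positive sign and with negative sign.
W+ = 4 + 1 + 6.5 = 11.5
W- = 3 + 5 + 6.5 + 2 = 16.5
(Check: W+ + W- = 28 should equal n(n+1)/2 = 28.)
Step 4: Test statistic W = min(W+, W-) = 11.5.
Step 5: Ties in |d|, so use the tie-corrected normal approximation.
        E[W] = n(n+1)/4 = 7*8/4 = 14.
        Tie groups: |d|=8 (t=2); sum(t^3 - t) = 6.
        Var[W] = n(n+1)(2n+1)/24 - sum(t^3-t)/48 = 840/24 - 6/48 = 34.875.
        z = (W - E[W]) / sqrt(Var[W]) = (11.5 - 14) / 5.9055 = -0.4233.
        Two-sided p = 2*Phi(z) = 0.672052.
Step 6: alpha = 0.1. fail to reject H0.

W+ = 11.5, W- = 16.5, W = min = 11.5, p = 0.672052, fail to reject H0.


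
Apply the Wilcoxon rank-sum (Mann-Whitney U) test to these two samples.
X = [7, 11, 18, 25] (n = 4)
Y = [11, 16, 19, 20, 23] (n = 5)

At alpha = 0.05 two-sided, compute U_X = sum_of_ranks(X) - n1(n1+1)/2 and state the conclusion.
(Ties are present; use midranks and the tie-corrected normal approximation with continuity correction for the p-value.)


Step 1: Combine and sort all 9 observations; assign midranks.
sorted (value, group): (7,X), (11,X), (11,Y), (16,Y), (18,X), (19,Y), (20,Y), (23,Y), (25,X)
ranks: 7->1, 11->2.5, 11->2.5, 16->4, 18->5, 19->6, 20->7, 23->8, 25->9
Step 2: Rank sum for X: R1 = 1 + 2.5 + 5 + 9 = 17.5.
Step 3: U_X = R1 - n1(n1+1)/2 = 17.5 - 4*5/2 = 17.5 - 10 = 7.5.
       U_Y = n1*n2 - U_X = 20 - 7.5 = 12.5.
Step 4: Ties are present, so use the tie-corrected normal approximation (with continuity correction) for the p-value.
Step 5: p-value = 0.622753; compare to alpha = 0.05. fail to reject H0.

U_X = 7.5, p = 0.622753, fail to reject H0 at alpha = 0.05.


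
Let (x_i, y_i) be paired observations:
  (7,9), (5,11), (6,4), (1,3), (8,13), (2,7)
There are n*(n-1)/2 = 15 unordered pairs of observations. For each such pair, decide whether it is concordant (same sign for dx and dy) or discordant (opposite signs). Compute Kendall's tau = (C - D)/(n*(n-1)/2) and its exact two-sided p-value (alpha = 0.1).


Step 1: Enumerate the 15 unordered pairs (i,j) with i<j and classify each by sign(x_j-x_i) * sign(y_j-y_i).
  (1,2):dx=-2,dy=+2->D; (1,3):dx=-1,dy=-5->C; (1,4):dx=-6,dy=-6->C; (1,5):dx=+1,dy=+4->C
  (1,6):dx=-5,dy=-2->C; (2,3):dx=+1,dy=-7->D; (2,4):dx=-4,dy=-8->C; (2,5):dx=+3,dy=+2->C
  (2,6):dx=-3,dy=-4->C; (3,4):dx=-5,dy=-1->C; (3,5):dx=+2,dy=+9->C; (3,6):dx=-4,dy=+3->D
  (4,5):dx=+7,dy=+10->C; (4,6):dx=+1,dy=+4->C; (5,6):dx=-6,dy=-6->C
Step 2: C = 12, D = 3, total pairs = 15.
Step 3: tau = (C - D)/(n(n-1)/2) = (12 - 3)/15 = 0.600000.
Step 4: Exact two-sided p-value (enumerate n! = 720 permutations of y under H0): p = 0.136111.
Step 5: alpha = 0.1. fail to reject H0.

tau_b = 0.6000 (C=12, D=3), p = 0.136111, fail to reject H0.


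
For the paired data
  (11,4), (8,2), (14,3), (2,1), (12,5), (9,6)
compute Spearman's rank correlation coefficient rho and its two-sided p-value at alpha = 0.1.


Step 1: Rank x and y separately (midranks; no ties here).
rank(x): 11->4, 8->2, 14->6, 2->1, 12->5, 9->3
rank(y): 4->4, 2->2, 3->3, 1->1, 5->5, 6->6
Step 2: d_i = R_x(i) - R_y(i); compute d_i^2.
  (4-4)^2=0, (2-2)^2=0, (6-3)^2=9, (1-1)^2=0, (5-5)^2=0, (3-6)^2=9
sum(d^2) = 18.
Step 3: rho = 1 - 6*18 / (6*(6^2 - 1)) = 1 - 108/210 = 0.485714.
Step 4: Under H0, t = rho * sqrt((n-2)/(1-rho^2)) = 1.1113 ~ t(4).
Step 5: Two-sided p-value from the t-distribution with 4 df = 0.328723.
Step 6: alpha = 0.1. fail to reject H0.

rho = 0.4857, p = 0.328723, fail to reject H0 at alpha = 0.1.


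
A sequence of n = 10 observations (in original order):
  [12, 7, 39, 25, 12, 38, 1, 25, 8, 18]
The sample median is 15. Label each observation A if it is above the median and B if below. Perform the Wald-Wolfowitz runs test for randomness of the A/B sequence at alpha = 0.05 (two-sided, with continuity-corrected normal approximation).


Step 1: Compute median = 15; label A = above, B = below.
Labels in order: BBAABABABA  (n_A = 5, n_B = 5)
Step 2: Count runs R = 8.
Step 3: Under H0 (random ordering), E[R] = 2*n_A*n_B/(n_A+n_B) + 1 = 2*5*5/10 + 1 = 6.0000.
        Var[R] = 2*n_A*n_B*(2*n_A*n_B - n_A - n_B) / ((n_A+n_B)^2 * (n_A+n_B-1)) = 2000/900 = 2.2222.
        SD[R] = 1.4907.
Step 4: Continuity-corrected z = (R - 0.5 - E[R]) / SD[R] = (8 - 0.5 - 6.0000) / 1.4907 = 1.0062.
Step 5: Two-sided p-value via normal approximation = 2*(1 - Phi(|z|)) = 0.314305.
Step 6: alpha = 0.05. fail to reject H0.

R = 8, z = 1.0062, p = 0.314305, fail to reject H0.


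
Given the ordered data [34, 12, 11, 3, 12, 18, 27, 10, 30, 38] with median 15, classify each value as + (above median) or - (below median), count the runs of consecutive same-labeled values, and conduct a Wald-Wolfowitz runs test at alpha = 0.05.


Step 1: Compute median = 15; label A = above, B = below.
Labels in order: ABBBBAABAA  (n_A = 5, n_B = 5)
Step 2: Count runs R = 5.
Step 3: Under H0 (random ordering), E[R] = 2*n_A*n_B/(n_A+n_B) + 1 = 2*5*5/10 + 1 = 6.0000.
        Var[R] = 2*n_A*n_B*(2*n_A*n_B - n_A - n_B) / ((n_A+n_B)^2 * (n_A+n_B-1)) = 2000/900 = 2.2222.
        SD[R] = 1.4907.
Step 4: Continuity-corrected z = (R + 0.5 - E[R]) / SD[R] = (5 + 0.5 - 6.0000) / 1.4907 = -0.3354.
Step 5: Two-sided p-value via normal approximation = 2*(1 - Phi(|z|)) = 0.737316.
Step 6: alpha = 0.05. fail to reject H0.

R = 5, z = -0.3354, p = 0.737316, fail to reject H0.


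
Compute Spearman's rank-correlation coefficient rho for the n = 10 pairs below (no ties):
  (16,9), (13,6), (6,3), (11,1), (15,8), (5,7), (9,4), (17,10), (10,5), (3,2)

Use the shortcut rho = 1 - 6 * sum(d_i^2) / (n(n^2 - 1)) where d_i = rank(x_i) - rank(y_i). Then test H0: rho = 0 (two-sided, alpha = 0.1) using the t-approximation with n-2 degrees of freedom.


Step 1: Rank x and y separately (midranks; no ties here).
rank(x): 16->9, 13->7, 6->3, 11->6, 15->8, 5->2, 9->4, 17->10, 10->5, 3->1
rank(y): 9->9, 6->6, 3->3, 1->1, 8->8, 7->7, 4->4, 10->10, 5->5, 2->2
Step 2: d_i = R_x(i) - R_y(i); compute d_i^2.
  (9-9)^2=0, (7-6)^2=1, (3-3)^2=0, (6-1)^2=25, (8-8)^2=0, (2-7)^2=25, (4-4)^2=0, (10-10)^2=0, (5-5)^2=0, (1-2)^2=1
sum(d^2) = 52.
Step 3: rho = 1 - 6*52 / (10*(10^2 - 1)) = 1 - 312/990 = 0.684848.
Step 4: Under H0, t = rho * sqrt((n-2)/(1-rho^2)) = 2.6583 ~ t(8).
Step 5: Two-sided p-value from the t-distribution with 8 df = 0.028883.
Step 6: alpha = 0.1. reject H0.

rho = 0.6848, p = 0.028883, reject H0 at alpha = 0.1.


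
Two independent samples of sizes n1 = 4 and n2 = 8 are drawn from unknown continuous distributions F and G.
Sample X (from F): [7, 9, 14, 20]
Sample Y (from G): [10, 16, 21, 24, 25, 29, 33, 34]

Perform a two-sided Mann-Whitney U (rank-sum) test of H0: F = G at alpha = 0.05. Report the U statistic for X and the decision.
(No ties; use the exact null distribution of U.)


Step 1: Combine and sort all 12 observations; assign midranks.
sorted (value, group): (7,X), (9,X), (10,Y), (14,X), (16,Y), (20,X), (21,Y), (24,Y), (25,Y), (29,Y), (33,Y), (34,Y)
ranks: 7->1, 9->2, 10->3, 14->4, 16->5, 20->6, 21->7, 24->8, 25->9, 29->10, 33->11, 34->12
Step 2: Rank sum for X: R1 = 1 + 2 + 4 + 6 = 13.
Step 3: U_X = R1 - n1(n1+1)/2 = 13 - 4*5/2 = 13 - 10 = 3.
       U_Y = n1*n2 - U_X = 32 - 3 = 29.
Step 4: No ties, so the exact null distribution of U (based on enumerating the C(12,4) = 495 equally likely rank assignments) gives the two-sided p-value.
Step 5: p-value = 0.028283; compare to alpha = 0.05. reject H0.

U_X = 3, p = 0.028283, reject H0 at alpha = 0.05.


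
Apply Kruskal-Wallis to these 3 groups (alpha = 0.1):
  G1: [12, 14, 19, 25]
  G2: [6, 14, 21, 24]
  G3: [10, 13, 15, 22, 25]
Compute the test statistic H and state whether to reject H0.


Step 1: Combine all N = 13 observations and assign midranks.
sorted (value, group, rank): (6,G2,1), (10,G3,2), (12,G1,3), (13,G3,4), (14,G1,5.5), (14,G2,5.5), (15,G3,7), (19,G1,8), (21,G2,9), (22,G3,10), (24,G2,11), (25,G1,12.5), (25,G3,12.5)
Step 2: Sum ranks within each group.
R_1 = 29 (n_1 = 4)
R_2 = 26.5 (n_2 = 4)
R_3 = 35.5 (n_3 = 5)
Step 3: H = 12/(N(N+1)) * sum(R_i^2/n_i) - 3(N+1)
     = 12/(13*14) * (29^2/4 + 26.5^2/4 + 35.5^2/5) - 3*14
     = 0.065934 * 637.862 - 42
     = 0.056868.
Step 4: Ties present; correction factor C = 1 - 12/(13^3 - 13) = 0.994505. Corrected H = 0.056868 / 0.994505 = 0.057182.
Step 5: Under H0, H ~ chi^2(2); p-value = 0.971814.
Step 6: alpha = 0.1. fail to reject H0.

H = 0.0572, df = 2, p = 0.971814, fail to reject H0.


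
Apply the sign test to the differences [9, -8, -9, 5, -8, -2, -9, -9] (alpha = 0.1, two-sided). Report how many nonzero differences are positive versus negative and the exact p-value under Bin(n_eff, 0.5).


Step 1: Discard zero differences. Original n = 8; n_eff = number of nonzero differences = 8.
Nonzero differences (with sign): +9, -8, -9, +5, -8, -2, -9, -9
Step 2: Count signs: positive = 2, negative = 6.
Step 3: Under H0: P(positive) = 0.5, so the number of positives S ~ Bin(8, 0.5).
Step 4: Two-sided exact p-value = sum of Bin(8,0.5) probabilities at or below the observed probability = 0.289062.
Step 5: alpha = 0.1. fail to reject H0.

n_eff = 8, pos = 2, neg = 6, p = 0.289062, fail to reject H0.


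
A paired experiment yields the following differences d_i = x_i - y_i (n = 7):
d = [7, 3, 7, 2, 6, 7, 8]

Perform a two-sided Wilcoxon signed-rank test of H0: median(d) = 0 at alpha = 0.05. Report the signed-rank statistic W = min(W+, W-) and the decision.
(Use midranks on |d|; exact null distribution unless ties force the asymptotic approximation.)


Step 1: Drop any zero differences (none here) and take |d_i|.
|d| = [7, 3, 7, 2, 6, 7, 8]
Step 2: Midrank |d_i| (ties get averaged ranks).
ranks: |7|->5, |3|->2, |7|->5, |2|->1, |6|->3, |7|->5, |8|->7
Step 3: Attach original signs; sum ranks with positive sign and with negative sign.
W+ = 5 + 2 + 5 + 1 + 3 + 5 + 7 = 28
W- = 0 = 0
(Check: W+ + W- = 28 should equal n(n+1)/2 = 28.)
Step 4: Test statistic W = min(W+, W-) = 0.
Step 5: Ties in |d|, so use the tie-corrected normal approximation.
        E[W] = n(n+1)/4 = 7*8/4 = 14.
        Tie groups: |d|=7 (t=3); sum(t^3 - t) = 24.
        Var[W] = n(n+1)(2n+1)/24 - sum(t^3-t)/48 = 840/24 - 24/48 = 34.5.
        z = (W - E[W]) / sqrt(Var[W]) = (0 - 14) / 5.8737 = -2.3835.
        Two-sided p = 2*Phi(z) = 0.017148.
Step 6: alpha = 0.05. reject H0.

W+ = 28, W- = 0, W = min = 0, p = 0.017148, reject H0.


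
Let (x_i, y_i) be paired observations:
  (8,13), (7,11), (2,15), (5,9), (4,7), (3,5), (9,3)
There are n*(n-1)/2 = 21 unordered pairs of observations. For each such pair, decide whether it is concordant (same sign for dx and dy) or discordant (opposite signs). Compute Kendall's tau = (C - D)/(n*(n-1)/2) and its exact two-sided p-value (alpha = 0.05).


Step 1: Enumerate the 21 unordered pairs (i,j) with i<j and classify each by sign(x_j-x_i) * sign(y_j-y_i).
  (1,2):dx=-1,dy=-2->C; (1,3):dx=-6,dy=+2->D; (1,4):dx=-3,dy=-4->C; (1,5):dx=-4,dy=-6->C
  (1,6):dx=-5,dy=-8->C; (1,7):dx=+1,dy=-10->D; (2,3):dx=-5,dy=+4->D; (2,4):dx=-2,dy=-2->C
  (2,5):dx=-3,dy=-4->C; (2,6):dx=-4,dy=-6->C; (2,7):dx=+2,dy=-8->D; (3,4):dx=+3,dy=-6->D
  (3,5):dx=+2,dy=-8->D; (3,6):dx=+1,dy=-10->D; (3,7):dx=+7,dy=-12->D; (4,5):dx=-1,dy=-2->C
  (4,6):dx=-2,dy=-4->C; (4,7):dx=+4,dy=-6->D; (5,6):dx=-1,dy=-2->C; (5,7):dx=+5,dy=-4->D
  (6,7):dx=+6,dy=-2->D
Step 2: C = 10, D = 11, total pairs = 21.
Step 3: tau = (C - D)/(n(n-1)/2) = (10 - 11)/21 = -0.047619.
Step 4: Exact two-sided p-value (enumerate n! = 5040 permutations of y under H0): p = 1.000000.
Step 5: alpha = 0.05. fail to reject H0.

tau_b = -0.0476 (C=10, D=11), p = 1.000000, fail to reject H0.


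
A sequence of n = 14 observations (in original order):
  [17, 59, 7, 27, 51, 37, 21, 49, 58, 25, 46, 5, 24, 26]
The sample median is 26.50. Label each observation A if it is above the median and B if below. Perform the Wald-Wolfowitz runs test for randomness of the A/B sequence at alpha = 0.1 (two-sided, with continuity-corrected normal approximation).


Step 1: Compute median = 26.50; label A = above, B = below.
Labels in order: BABAAABAABABBB  (n_A = 7, n_B = 7)
Step 2: Count runs R = 9.
Step 3: Under H0 (random ordering), E[R] = 2*n_A*n_B/(n_A+n_B) + 1 = 2*7*7/14 + 1 = 8.0000.
        Var[R] = 2*n_A*n_B*(2*n_A*n_B - n_A - n_B) / ((n_A+n_B)^2 * (n_A+n_B-1)) = 8232/2548 = 3.2308.
        SD[R] = 1.7974.
Step 4: Continuity-corrected z = (R - 0.5 - E[R]) / SD[R] = (9 - 0.5 - 8.0000) / 1.7974 = 0.2782.
Step 5: Two-sided p-value via normal approximation = 2*(1 - Phi(|z|)) = 0.780879.
Step 6: alpha = 0.1. fail to reject H0.

R = 9, z = 0.2782, p = 0.780879, fail to reject H0.


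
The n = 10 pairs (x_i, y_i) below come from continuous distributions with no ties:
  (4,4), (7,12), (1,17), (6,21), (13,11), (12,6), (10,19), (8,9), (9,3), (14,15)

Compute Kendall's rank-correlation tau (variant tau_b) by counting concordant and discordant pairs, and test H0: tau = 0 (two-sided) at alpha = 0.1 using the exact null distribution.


Step 1: Enumerate the 45 unordered pairs (i,j) with i<j and classify each by sign(x_j-x_i) * sign(y_j-y_i).
  (1,2):dx=+3,dy=+8->C; (1,3):dx=-3,dy=+13->D; (1,4):dx=+2,dy=+17->C; (1,5):dx=+9,dy=+7->C
  (1,6):dx=+8,dy=+2->C; (1,7):dx=+6,dy=+15->C; (1,8):dx=+4,dy=+5->C; (1,9):dx=+5,dy=-1->D
  (1,10):dx=+10,dy=+11->C; (2,3):dx=-6,dy=+5->D; (2,4):dx=-1,dy=+9->D; (2,5):dx=+6,dy=-1->D
  (2,6):dx=+5,dy=-6->D; (2,7):dx=+3,dy=+7->C; (2,8):dx=+1,dy=-3->D; (2,9):dx=+2,dy=-9->D
  (2,10):dx=+7,dy=+3->C; (3,4):dx=+5,dy=+4->C; (3,5):dx=+12,dy=-6->D; (3,6):dx=+11,dy=-11->D
  (3,7):dx=+9,dy=+2->C; (3,8):dx=+7,dy=-8->D; (3,9):dx=+8,dy=-14->D; (3,10):dx=+13,dy=-2->D
  (4,5):dx=+7,dy=-10->D; (4,6):dx=+6,dy=-15->D; (4,7):dx=+4,dy=-2->D; (4,8):dx=+2,dy=-12->D
  (4,9):dx=+3,dy=-18->D; (4,10):dx=+8,dy=-6->D; (5,6):dx=-1,dy=-5->C; (5,7):dx=-3,dy=+8->D
  (5,8):dx=-5,dy=-2->C; (5,9):dx=-4,dy=-8->C; (5,10):dx=+1,dy=+4->C; (6,7):dx=-2,dy=+13->D
  (6,8):dx=-4,dy=+3->D; (6,9):dx=-3,dy=-3->C; (6,10):dx=+2,dy=+9->C; (7,8):dx=-2,dy=-10->C
  (7,9):dx=-1,dy=-16->C; (7,10):dx=+4,dy=-4->D; (8,9):dx=+1,dy=-6->D; (8,10):dx=+6,dy=+6->C
  (9,10):dx=+5,dy=+12->C
Step 2: C = 21, D = 24, total pairs = 45.
Step 3: tau = (C - D)/(n(n-1)/2) = (21 - 24)/45 = -0.066667.
Step 4: Exact two-sided p-value (enumerate n! = 3628800 permutations of y under H0): p = 0.861801.
Step 5: alpha = 0.1. fail to reject H0.

tau_b = -0.0667 (C=21, D=24), p = 0.861801, fail to reject H0.


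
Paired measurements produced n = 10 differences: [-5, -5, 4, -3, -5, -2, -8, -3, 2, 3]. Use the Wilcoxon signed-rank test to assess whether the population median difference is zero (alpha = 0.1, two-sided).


Step 1: Drop any zero differences (none here) and take |d_i|.
|d| = [5, 5, 4, 3, 5, 2, 8, 3, 2, 3]
Step 2: Midrank |d_i| (ties get averaged ranks).
ranks: |5|->8, |5|->8, |4|->6, |3|->4, |5|->8, |2|->1.5, |8|->10, |3|->4, |2|->1.5, |3|->4
Step 3: Attach original signs; sum ranks with positive sign and with negative sign.
W+ = 6 + 1.5 + 4 = 11.5
W- = 8 + 8 + 4 + 8 + 1.5 + 10 + 4 = 43.5
(Check: W+ + W- = 55 should equal n(n+1)/2 = 55.)
Step 4: Test statistic W = min(W+, W-) = 11.5.
Step 5: Ties in |d|, so use the tie-corrected normal approximation.
        E[W] = n(n+1)/4 = 10*11/4 = 27.5.
        Tie groups: |d|=2 (t=2), |d|=3 (t=3), |d|=5 (t=3); sum(t^3 - t) = 54.
        Var[W] = n(n+1)(2n+1)/24 - sum(t^3-t)/48 = 2310/24 - 54/48 = 95.125.
        z = (W - E[W]) / sqrt(Var[W]) = (11.5 - 27.5) / 9.7532 = -1.6405.
        Two-sided p = 2*Phi(z) = 0.100904.
Step 6: alpha = 0.1. fail to reject H0.

W+ = 11.5, W- = 43.5, W = min = 11.5, p = 0.100904, fail to reject H0.


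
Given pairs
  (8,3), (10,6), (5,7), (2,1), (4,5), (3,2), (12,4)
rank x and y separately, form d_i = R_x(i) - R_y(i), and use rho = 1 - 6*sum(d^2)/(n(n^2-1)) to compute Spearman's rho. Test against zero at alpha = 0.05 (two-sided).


Step 1: Rank x and y separately (midranks; no ties here).
rank(x): 8->5, 10->6, 5->4, 2->1, 4->3, 3->2, 12->7
rank(y): 3->3, 6->6, 7->7, 1->1, 5->5, 2->2, 4->4
Step 2: d_i = R_x(i) - R_y(i); compute d_i^2.
  (5-3)^2=4, (6-6)^2=0, (4-7)^2=9, (1-1)^2=0, (3-5)^2=4, (2-2)^2=0, (7-4)^2=9
sum(d^2) = 26.
Step 3: rho = 1 - 6*26 / (7*(7^2 - 1)) = 1 - 156/336 = 0.535714.
Step 4: Under H0, t = rho * sqrt((n-2)/(1-rho^2)) = 1.4186 ~ t(5).
Step 5: Two-sided p-value from the t-distribution with 5 df = 0.215217.
Step 6: alpha = 0.05. fail to reject H0.

rho = 0.5357, p = 0.215217, fail to reject H0 at alpha = 0.05.


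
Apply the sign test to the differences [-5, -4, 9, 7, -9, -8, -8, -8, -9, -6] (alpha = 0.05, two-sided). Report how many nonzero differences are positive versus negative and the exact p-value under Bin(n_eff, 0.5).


Step 1: Discard zero differences. Original n = 10; n_eff = number of nonzero differences = 10.
Nonzero differences (with sign): -5, -4, +9, +7, -9, -8, -8, -8, -9, -6
Step 2: Count signs: positive = 2, negative = 8.
Step 3: Under H0: P(positive) = 0.5, so the number of positives S ~ Bin(10, 0.5).
Step 4: Two-sided exact p-value = sum of Bin(10,0.5) probabilities at or below the observed probability = 0.109375.
Step 5: alpha = 0.05. fail to reject H0.

n_eff = 10, pos = 2, neg = 8, p = 0.109375, fail to reject H0.
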